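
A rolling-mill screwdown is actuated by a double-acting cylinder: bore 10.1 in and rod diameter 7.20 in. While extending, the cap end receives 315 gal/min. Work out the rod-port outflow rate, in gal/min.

Cap-side area A_cap = π/4 × (10.1 in)² = 80.12 in^2
Rod-side annular area A_ann = π/4 × (10.1² − 7.20²) = 39.40 in^2
Piston speed v = Q_in/A_cap; rod-end outflow Q_out = v × A_ann = Q_in × A_ann/A_cap.

Q_out ≈ 155 gal/min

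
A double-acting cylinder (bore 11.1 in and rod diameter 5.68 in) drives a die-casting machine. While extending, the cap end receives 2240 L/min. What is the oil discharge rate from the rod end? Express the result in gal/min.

Q_out ≈ 437 gal/min

Cap-side area A_cap = π/4 × (11.1 in)² = 96.77 in^2
Rod-side annular area A_ann = π/4 × (11.1² − 5.68²) = 71.43 in^2
Piston speed v = Q_in/A_cap; rod-end outflow Q_out = v × A_ann = Q_in × A_ann/A_cap.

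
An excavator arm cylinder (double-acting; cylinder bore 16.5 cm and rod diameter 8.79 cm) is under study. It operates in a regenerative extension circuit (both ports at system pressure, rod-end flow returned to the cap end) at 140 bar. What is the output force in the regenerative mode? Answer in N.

F ≈ 85000 N

With equal pressure on both faces, forces on the annular region cancel; the net push is pressure × rod cross-section.
Rod cross-section A_rod = π/4 × (8.79 cm)² = 60.68 cm^2
F = P × A_rod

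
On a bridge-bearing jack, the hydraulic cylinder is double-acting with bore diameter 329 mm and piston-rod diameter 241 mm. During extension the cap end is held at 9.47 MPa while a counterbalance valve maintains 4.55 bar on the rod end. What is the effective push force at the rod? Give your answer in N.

Cap-side area A_cap = π/4 × (329 mm)² = 85010 mm^2
Rod-side annular area A_ann = π/4 × (329² − 241²) = 39400 mm^2
Net thrust = P_cap·A_cap − P_rod·A_ann = 8.051e5 N − 17920 N

F ≈ 7.87e5 N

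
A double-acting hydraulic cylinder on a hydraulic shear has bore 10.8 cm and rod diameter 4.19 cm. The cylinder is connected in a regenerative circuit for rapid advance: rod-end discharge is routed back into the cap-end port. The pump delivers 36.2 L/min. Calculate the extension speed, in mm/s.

v ≈ 438 mm/s

In regeneration the rod-end outflow joins the pump flow into the cap end, so the net volume the pump must supply per unit advance equals the rod cross-section area.
Rod cross-section A_rod = π/4 × (4.19 cm)² = 13.79 cm^2
v = Q_pump / A_rod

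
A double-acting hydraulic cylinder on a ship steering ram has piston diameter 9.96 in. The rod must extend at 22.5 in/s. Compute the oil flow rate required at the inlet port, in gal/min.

Q ≈ 455 gal/min

Cap-side area A_cap = π/4 × (9.96 in)² = 77.91 in^2
Q = A × v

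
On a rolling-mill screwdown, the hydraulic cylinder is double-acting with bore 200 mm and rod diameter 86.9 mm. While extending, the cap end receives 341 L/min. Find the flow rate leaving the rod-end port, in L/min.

Cap-side area A_cap = π/4 × (200 mm)² = 31420 mm^2
Rod-side annular area A_ann = π/4 × (200² − 86.9²) = 25480 mm^2
Piston speed v = Q_in/A_cap; rod-end outflow Q_out = v × A_ann = Q_in × A_ann/A_cap.

Q_out ≈ 277 L/min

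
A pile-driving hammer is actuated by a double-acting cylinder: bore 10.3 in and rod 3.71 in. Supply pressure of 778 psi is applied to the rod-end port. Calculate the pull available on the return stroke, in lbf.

Rod-side annular area A_ann = π/4 × (10.3² − 3.71²) = 72.51 in^2
On retraction the pressure acts on the annular area (bore minus rod).
F = P × A_ann

F ≈ 56400 lbf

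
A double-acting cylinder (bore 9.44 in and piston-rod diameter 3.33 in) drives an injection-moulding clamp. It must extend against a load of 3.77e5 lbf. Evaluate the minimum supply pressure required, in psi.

P ≈ 5390 psi

Cap-side area A_cap = π/4 × (9.44 in)² = 69.99 in^2
P = F / A = 3.77e5 lbf / A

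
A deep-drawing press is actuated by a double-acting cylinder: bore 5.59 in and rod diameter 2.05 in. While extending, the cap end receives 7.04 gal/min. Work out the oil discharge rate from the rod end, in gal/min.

Cap-side area A_cap = π/4 × (5.59 in)² = 24.54 in^2
Rod-side annular area A_ann = π/4 × (5.59² − 2.05²) = 21.24 in^2
Piston speed v = Q_in/A_cap; rod-end outflow Q_out = v × A_ann = Q_in × A_ann/A_cap.

Q_out ≈ 6.09 gal/min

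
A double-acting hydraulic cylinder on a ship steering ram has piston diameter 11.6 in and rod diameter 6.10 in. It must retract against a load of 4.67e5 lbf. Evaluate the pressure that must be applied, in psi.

Rod-side annular area A_ann = π/4 × (11.6² − 6.10²) = 76.46 in^2
Retraction: pressure acts on the annular area.
P = F / A = 4.67e5 lbf / A

P ≈ 6110 psi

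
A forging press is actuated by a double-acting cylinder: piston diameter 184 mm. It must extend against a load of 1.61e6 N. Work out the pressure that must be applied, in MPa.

Cap-side area A_cap = π/4 × (184 mm)² = 26590 mm^2
P = F / A = 1.61e6 N / A

P ≈ 60.5 MPa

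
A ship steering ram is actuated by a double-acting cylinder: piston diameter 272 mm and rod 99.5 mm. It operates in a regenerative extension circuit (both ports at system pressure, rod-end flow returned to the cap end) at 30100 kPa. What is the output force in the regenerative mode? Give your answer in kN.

F ≈ 234 kN

With equal pressure on both faces, forces on the annular region cancel; the net push is pressure × rod cross-section.
Rod cross-section A_rod = π/4 × (99.5 mm)² = 7776 mm^2
F = P × A_rod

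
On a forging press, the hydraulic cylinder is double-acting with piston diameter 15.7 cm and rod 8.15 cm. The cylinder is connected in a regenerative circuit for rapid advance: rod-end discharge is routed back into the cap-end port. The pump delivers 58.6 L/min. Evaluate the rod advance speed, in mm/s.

In regeneration the rod-end outflow joins the pump flow into the cap end, so the net volume the pump must supply per unit advance equals the rod cross-section area.
Rod cross-section A_rod = π/4 × (8.15 cm)² = 52.17 cm^2
v = Q_pump / A_rod

v ≈ 187 mm/s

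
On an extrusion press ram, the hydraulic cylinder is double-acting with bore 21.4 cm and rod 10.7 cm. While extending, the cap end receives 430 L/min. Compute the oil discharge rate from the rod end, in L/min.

Q_out ≈ 322 L/min

Cap-side area A_cap = π/4 × (21.4 cm)² = 359.7 cm^2
Rod-side annular area A_ann = π/4 × (21.4² − 10.7²) = 269.8 cm^2
Piston speed v = Q_in/A_cap; rod-end outflow Q_out = v × A_ann = Q_in × A_ann/A_cap.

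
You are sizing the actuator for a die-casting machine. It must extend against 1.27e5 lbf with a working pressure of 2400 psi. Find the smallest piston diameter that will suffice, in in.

Extension force acts on the full piston face: F = P × (π/4)D².
D = √(4F / (πP)) = √(4 × 1.27e5 lbf / (π × 2400 psi))

D ≈ 8.21 in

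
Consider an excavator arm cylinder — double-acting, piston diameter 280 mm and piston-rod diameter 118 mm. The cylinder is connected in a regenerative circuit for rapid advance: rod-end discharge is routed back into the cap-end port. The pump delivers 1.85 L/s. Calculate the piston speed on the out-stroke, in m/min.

v ≈ 10.2 m/min

In regeneration the rod-end outflow joins the pump flow into the cap end, so the net volume the pump must supply per unit advance equals the rod cross-section area.
Rod cross-section A_rod = π/4 × (118 mm)² = 10940 mm^2
v = Q_pump / A_rod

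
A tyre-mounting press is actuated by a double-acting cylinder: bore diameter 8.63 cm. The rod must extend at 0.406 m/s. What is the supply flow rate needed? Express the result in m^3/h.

Q ≈ 8.55 m^3/h

Cap-side area A_cap = π/4 × (8.63 cm)² = 58.49 cm^2
Q = A × v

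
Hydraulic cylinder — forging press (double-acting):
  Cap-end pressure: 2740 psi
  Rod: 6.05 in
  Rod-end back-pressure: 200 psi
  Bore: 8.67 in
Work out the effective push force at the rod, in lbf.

F ≈ 1.56e5 lbf

Cap-side area A_cap = π/4 × (8.67 in)² = 59.04 in^2
Rod-side annular area A_ann = π/4 × (8.67² − 6.05²) = 30.29 in^2
Net thrust = P_cap·A_cap − P_rod·A_ann = 1.618e5 lbf − 6058 lbf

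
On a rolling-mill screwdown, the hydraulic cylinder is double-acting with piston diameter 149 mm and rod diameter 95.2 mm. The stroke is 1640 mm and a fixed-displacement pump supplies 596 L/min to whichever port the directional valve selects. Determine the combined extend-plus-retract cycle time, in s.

t ≈ 4.58 s

Cap-side area A_cap = π/4 × (149 mm)² = 17440 mm^2
Rod-side annular area A_ann = π/4 × (149² − 95.2²) = 10320 mm^2
t_ext = A_cap·L/Q = 2.879 s
t_ret = A_ann·L/Q = 1.704 s
t_cycle = t_ext + t_ret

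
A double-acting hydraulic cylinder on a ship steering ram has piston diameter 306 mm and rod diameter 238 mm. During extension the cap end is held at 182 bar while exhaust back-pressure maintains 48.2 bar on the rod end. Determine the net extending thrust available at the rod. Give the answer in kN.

Cap-side area A_cap = π/4 × (306 mm)² = 73540 mm^2
Rod-side annular area A_ann = π/4 × (306² − 238²) = 29050 mm^2
Net thrust = P_cap·A_cap − P_rod·A_ann = 1338 kN − 140.0 kN

F ≈ 1200 kN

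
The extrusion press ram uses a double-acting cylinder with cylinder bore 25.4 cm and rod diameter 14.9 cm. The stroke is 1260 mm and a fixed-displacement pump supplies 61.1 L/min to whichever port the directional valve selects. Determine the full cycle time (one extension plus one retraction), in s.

Cap-side area A_cap = π/4 × (25.4 cm)² = 506.7 cm^2
Rod-side annular area A_ann = π/4 × (25.4² − 14.9²) = 332.3 cm^2
t_ext = A_cap·L/Q = 62.70 s
t_ret = A_ann·L/Q = 41.12 s
t_cycle = t_ext + t_ret

t ≈ 104 s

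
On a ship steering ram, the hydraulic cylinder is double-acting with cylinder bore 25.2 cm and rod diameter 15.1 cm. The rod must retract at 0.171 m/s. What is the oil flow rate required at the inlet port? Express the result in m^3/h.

Q ≈ 19.7 m^3/h

Rod-side annular area A_ann = π/4 × (25.2² − 15.1²) = 319.7 cm^2
Q = A × v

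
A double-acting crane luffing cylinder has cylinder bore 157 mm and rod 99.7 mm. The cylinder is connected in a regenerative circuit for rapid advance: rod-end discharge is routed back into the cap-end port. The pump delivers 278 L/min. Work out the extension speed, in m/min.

v ≈ 35.6 m/min

In regeneration the rod-end outflow joins the pump flow into the cap end, so the net volume the pump must supply per unit advance equals the rod cross-section area.
Rod cross-section A_rod = π/4 × (99.7 mm)² = 7807 mm^2
v = Q_pump / A_rod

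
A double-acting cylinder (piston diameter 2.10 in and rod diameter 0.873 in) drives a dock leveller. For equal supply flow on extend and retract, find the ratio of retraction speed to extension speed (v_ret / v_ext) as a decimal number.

Cap-side area A_cap = π/4 × (2.10 in)² = 3.464 in^2
Rod-side annular area A_ann = π/4 × (2.10² − 0.873²) = 2.865 in^2
For equal Q, v ∝ 1/A, so v_ret/v_ext = A_cap/A_ann.

v_ret/v_ext ≈ 1.21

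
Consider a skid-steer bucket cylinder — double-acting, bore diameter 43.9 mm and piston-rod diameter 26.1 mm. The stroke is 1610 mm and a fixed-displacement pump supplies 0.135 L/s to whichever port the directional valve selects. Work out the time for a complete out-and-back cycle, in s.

t ≈ 29.7 s

Cap-side area A_cap = π/4 × (43.9 mm)² = 1514 mm^2
Rod-side annular area A_ann = π/4 × (43.9² − 26.1²) = 978.6 mm^2
t_ext = A_cap·L/Q = 18.05 s
t_ret = A_ann·L/Q = 11.67 s
t_cycle = t_ext + t_ret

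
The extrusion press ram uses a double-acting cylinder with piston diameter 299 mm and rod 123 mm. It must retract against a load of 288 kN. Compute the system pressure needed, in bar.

P ≈ 49.4 bar

Rod-side annular area A_ann = π/4 × (299² − 123²) = 58330 mm^2
Retraction: pressure acts on the annular area.
P = F / A = 288 kN / A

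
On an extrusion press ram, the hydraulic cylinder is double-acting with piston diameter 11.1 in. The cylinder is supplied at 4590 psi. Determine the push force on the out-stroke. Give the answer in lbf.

Cap-side area A_cap = π/4 × (11.1 in)² = 96.77 in^2
F = P × A_cap = 4590 psi × A_cap

F ≈ 4.44e5 lbf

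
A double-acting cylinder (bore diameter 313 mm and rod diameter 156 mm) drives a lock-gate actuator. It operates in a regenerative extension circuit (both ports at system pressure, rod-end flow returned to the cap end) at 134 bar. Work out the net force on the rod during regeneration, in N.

With equal pressure on both faces, forces on the annular region cancel; the net push is pressure × rod cross-section.
Rod cross-section A_rod = π/4 × (156 mm)² = 19110 mm^2
F = P × A_rod

F ≈ 2.56e5 N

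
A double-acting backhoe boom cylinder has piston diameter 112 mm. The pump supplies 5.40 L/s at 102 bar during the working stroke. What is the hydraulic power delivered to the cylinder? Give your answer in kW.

W ≈ 55.1 kW

Hydraulic power = P × Q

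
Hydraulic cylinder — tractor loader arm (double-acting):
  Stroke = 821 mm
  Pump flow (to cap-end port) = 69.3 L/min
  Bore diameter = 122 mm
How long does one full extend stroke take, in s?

t ≈ 8.31 s

Cap-side area A_cap = π/4 × (122 mm)² = 11690 mm^2
Swept volume V = A × L; t = V / Q = A·L / Q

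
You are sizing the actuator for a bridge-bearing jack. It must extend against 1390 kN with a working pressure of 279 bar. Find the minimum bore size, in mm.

Extension force acts on the full piston face: F = P × (π/4)D².
D = √(4F / (πP)) = √(4 × 1390 kN / (π × 279 bar))

D ≈ 252 mm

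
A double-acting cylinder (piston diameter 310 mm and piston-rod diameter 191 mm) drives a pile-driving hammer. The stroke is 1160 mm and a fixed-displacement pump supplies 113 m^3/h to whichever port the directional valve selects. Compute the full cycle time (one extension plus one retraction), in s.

Cap-side area A_cap = π/4 × (310 mm)² = 75480 mm^2
Rod-side annular area A_ann = π/4 × (310² − 191²) = 46820 mm^2
t_ext = A_cap·L/Q = 2.789 s
t_ret = A_ann·L/Q = 1.730 s
t_cycle = t_ext + t_ret

t ≈ 4.52 s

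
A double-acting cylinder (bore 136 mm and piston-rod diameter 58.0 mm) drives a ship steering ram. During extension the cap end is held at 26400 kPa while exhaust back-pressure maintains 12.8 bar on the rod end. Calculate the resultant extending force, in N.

Cap-side area A_cap = π/4 × (136 mm)² = 14530 mm^2
Rod-side annular area A_ann = π/4 × (136² − 58.0²) = 11880 mm^2
Net thrust = P_cap·A_cap − P_rod·A_ann = 3.835e5 N − 15210 N

F ≈ 3.68e5 N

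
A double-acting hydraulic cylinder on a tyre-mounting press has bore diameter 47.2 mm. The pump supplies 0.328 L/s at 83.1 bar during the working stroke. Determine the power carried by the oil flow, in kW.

Hydraulic power = P × Q

W ≈ 2.73 kW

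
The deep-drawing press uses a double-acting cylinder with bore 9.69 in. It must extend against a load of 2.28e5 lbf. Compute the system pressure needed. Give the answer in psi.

Cap-side area A_cap = π/4 × (9.69 in)² = 73.75 in^2
P = F / A = 2.28e5 lbf / A

P ≈ 3090 psi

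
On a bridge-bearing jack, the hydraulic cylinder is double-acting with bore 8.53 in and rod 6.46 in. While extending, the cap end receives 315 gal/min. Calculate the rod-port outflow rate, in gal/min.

Cap-side area A_cap = π/4 × (8.53 in)² = 57.15 in^2
Rod-side annular area A_ann = π/4 × (8.53² − 6.46²) = 24.37 in^2
Piston speed v = Q_in/A_cap; rod-end outflow Q_out = v × A_ann = Q_in × A_ann/A_cap.

Q_out ≈ 134 gal/min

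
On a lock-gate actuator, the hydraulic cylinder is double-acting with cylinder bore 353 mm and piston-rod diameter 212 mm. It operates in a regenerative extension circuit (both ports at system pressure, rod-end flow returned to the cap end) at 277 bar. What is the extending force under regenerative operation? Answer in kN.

F ≈ 978 kN

With equal pressure on both faces, forces on the annular region cancel; the net push is pressure × rod cross-section.
Rod cross-section A_rod = π/4 × (212 mm)² = 35300 mm^2
F = P × A_rod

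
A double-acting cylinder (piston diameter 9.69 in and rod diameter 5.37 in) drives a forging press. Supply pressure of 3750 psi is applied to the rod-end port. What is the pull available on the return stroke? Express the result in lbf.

F ≈ 1.92e5 lbf

Rod-side annular area A_ann = π/4 × (9.69² − 5.37²) = 51.10 in^2
On retraction the pressure acts on the annular area (bore minus rod).
F = P × A_ann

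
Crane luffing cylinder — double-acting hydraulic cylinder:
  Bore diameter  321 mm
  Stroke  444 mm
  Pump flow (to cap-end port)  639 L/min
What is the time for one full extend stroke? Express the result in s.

Cap-side area A_cap = π/4 × (321 mm)² = 80930 mm^2
Swept volume V = A × L; t = V / Q = A·L / Q

t ≈ 3.37 s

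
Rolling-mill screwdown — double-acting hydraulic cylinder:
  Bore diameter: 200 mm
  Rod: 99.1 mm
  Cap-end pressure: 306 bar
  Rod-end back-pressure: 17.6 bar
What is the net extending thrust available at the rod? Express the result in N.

F ≈ 9.20e5 N

Cap-side area A_cap = π/4 × (200 mm)² = 31420 mm^2
Rod-side annular area A_ann = π/4 × (200² − 99.1²) = 23700 mm^2
Net thrust = P_cap·A_cap − P_rod·A_ann = 9.613e5 N − 41720 N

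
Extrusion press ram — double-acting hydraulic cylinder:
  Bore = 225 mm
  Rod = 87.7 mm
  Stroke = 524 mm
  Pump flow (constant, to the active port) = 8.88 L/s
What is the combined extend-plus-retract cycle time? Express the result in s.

t ≈ 4.34 s

Cap-side area A_cap = π/4 × (225 mm)² = 39760 mm^2
Rod-side annular area A_ann = π/4 × (225² − 87.7²) = 33720 mm^2
t_ext = A_cap·L/Q = 2.346 s
t_ret = A_ann·L/Q = 1.990 s
t_cycle = t_ext + t_ret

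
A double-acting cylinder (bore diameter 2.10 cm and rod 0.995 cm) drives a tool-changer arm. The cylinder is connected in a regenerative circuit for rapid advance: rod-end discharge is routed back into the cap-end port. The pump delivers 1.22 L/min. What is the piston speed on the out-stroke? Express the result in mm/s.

v ≈ 262 mm/s

In regeneration the rod-end outflow joins the pump flow into the cap end, so the net volume the pump must supply per unit advance equals the rod cross-section area.
Rod cross-section A_rod = π/4 × (0.995 cm)² = 0.7776 cm^2
v = Q_pump / A_rod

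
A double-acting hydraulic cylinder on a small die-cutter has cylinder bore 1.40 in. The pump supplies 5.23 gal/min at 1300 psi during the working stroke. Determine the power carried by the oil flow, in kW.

Hydraulic power = P × Q

W ≈ 2.96 kW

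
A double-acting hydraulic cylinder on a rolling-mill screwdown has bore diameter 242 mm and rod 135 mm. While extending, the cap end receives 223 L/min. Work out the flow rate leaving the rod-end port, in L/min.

Q_out ≈ 154 L/min

Cap-side area A_cap = π/4 × (242 mm)² = 46000 mm^2
Rod-side annular area A_ann = π/4 × (242² − 135²) = 31680 mm^2
Piston speed v = Q_in/A_cap; rod-end outflow Q_out = v × A_ann = Q_in × A_ann/A_cap.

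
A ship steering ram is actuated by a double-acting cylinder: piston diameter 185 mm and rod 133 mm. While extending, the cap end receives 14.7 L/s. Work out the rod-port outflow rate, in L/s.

Q_out ≈ 7.10 L/s

Cap-side area A_cap = π/4 × (185 mm)² = 26880 mm^2
Rod-side annular area A_ann = π/4 × (185² − 133²) = 12990 mm^2
Piston speed v = Q_in/A_cap; rod-end outflow Q_out = v × A_ann = Q_in × A_ann/A_cap.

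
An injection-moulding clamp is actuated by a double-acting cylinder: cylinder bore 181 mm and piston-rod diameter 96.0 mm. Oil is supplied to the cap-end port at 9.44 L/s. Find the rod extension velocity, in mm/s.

v ≈ 367 mm/s

Cap-side area A_cap = π/4 × (181 mm)² = 25730 mm^2
v = Q / A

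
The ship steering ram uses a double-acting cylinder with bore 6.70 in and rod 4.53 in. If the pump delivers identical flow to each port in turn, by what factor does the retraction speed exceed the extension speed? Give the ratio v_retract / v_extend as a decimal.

Cap-side area A_cap = π/4 × (6.70 in)² = 35.26 in^2
Rod-side annular area A_ann = π/4 × (6.70² − 4.53²) = 19.14 in^2
For equal Q, v ∝ 1/A, so v_ret/v_ext = A_cap/A_ann.

v_ret/v_ext ≈ 1.84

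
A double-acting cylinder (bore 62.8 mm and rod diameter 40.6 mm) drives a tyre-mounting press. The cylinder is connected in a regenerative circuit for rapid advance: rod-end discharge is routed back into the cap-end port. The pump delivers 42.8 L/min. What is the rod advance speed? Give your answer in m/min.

In regeneration the rod-end outflow joins the pump flow into the cap end, so the net volume the pump must supply per unit advance equals the rod cross-section area.
Rod cross-section A_rod = π/4 × (40.6 mm)² = 1295 mm^2
v = Q_pump / A_rod

v ≈ 33.1 m/min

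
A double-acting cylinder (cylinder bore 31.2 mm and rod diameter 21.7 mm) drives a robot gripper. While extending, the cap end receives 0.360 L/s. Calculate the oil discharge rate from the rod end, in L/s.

Q_out ≈ 0.186 L/s

Cap-side area A_cap = π/4 × (31.2 mm)² = 764.5 mm^2
Rod-side annular area A_ann = π/4 × (31.2² − 21.7²) = 394.7 mm^2
Piston speed v = Q_in/A_cap; rod-end outflow Q_out = v × A_ann = Q_in × A_ann/A_cap.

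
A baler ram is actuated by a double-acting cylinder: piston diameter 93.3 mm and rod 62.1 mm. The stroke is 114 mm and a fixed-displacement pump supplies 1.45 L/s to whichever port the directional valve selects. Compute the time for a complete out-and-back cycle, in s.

t ≈ 0.837 s

Cap-side area A_cap = π/4 × (93.3 mm)² = 6837 mm^2
Rod-side annular area A_ann = π/4 × (93.3² − 62.1²) = 3808 mm^2
t_ext = A_cap·L/Q = 0.5375 s
t_ret = A_ann·L/Q = 0.2994 s
t_cycle = t_ext + t_ret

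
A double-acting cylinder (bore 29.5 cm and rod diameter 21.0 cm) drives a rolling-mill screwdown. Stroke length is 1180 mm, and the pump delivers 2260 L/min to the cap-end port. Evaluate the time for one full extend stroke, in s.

Cap-side area A_cap = π/4 × (29.5 cm)² = 683.5 cm^2
Swept volume V = A × L; t = V / Q = A·L / Q

t ≈ 2.14 s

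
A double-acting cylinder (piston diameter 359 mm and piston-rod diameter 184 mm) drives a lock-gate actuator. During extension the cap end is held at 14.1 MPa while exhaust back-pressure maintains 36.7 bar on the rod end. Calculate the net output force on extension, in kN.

Cap-side area A_cap = π/4 × (359 mm)² = 1.012e5 mm^2
Rod-side annular area A_ann = π/4 × (359² − 184²) = 74630 mm^2
Net thrust = P_cap·A_cap − P_rod·A_ann = 1427 kN − 273.9 kN

F ≈ 1150 kN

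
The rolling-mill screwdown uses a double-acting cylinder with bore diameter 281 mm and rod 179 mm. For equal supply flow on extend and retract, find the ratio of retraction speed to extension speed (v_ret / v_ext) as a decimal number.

v_ret/v_ext ≈ 1.68

Cap-side area A_cap = π/4 × (281 mm)² = 62020 mm^2
Rod-side annular area A_ann = π/4 × (281² − 179²) = 36850 mm^2
For equal Q, v ∝ 1/A, so v_ret/v_ext = A_cap/A_ann.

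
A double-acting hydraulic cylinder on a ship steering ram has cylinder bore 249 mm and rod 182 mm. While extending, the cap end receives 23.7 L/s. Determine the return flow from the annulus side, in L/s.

Q_out ≈ 11.0 L/s

Cap-side area A_cap = π/4 × (249 mm)² = 48700 mm^2
Rod-side annular area A_ann = π/4 × (249² − 182²) = 22680 mm^2
Piston speed v = Q_in/A_cap; rod-end outflow Q_out = v × A_ann = Q_in × A_ann/A_cap.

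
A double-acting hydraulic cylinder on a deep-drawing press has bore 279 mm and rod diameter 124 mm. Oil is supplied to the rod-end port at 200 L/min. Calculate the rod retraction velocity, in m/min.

Rod-side annular area A_ann = π/4 × (279² − 124²) = 49060 mm^2
Flow into the rod-end port fills the annular volume.
v = Q / A

v ≈ 4.08 m/min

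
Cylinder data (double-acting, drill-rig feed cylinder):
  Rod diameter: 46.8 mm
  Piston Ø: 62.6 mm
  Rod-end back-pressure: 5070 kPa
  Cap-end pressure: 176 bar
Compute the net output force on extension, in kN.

F ≈ 47.3 kN

Cap-side area A_cap = π/4 × (62.6 mm)² = 3078 mm^2
Rod-side annular area A_ann = π/4 × (62.6² − 46.8²) = 1358 mm^2
Net thrust = P_cap·A_cap − P_rod·A_ann = 54.17 kN − 6.883 kN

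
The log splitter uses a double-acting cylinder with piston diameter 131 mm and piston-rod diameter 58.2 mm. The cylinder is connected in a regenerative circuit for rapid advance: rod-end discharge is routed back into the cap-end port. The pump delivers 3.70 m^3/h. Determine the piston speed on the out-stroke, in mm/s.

v ≈ 386 mm/s

In regeneration the rod-end outflow joins the pump flow into the cap end, so the net volume the pump must supply per unit advance equals the rod cross-section area.
Rod cross-section A_rod = π/4 × (58.2 mm)² = 2660 mm^2
v = Q_pump / A_rod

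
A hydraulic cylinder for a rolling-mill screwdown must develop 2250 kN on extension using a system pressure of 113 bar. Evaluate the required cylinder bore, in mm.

Extension force acts on the full piston face: F = P × (π/4)D².
D = √(4F / (πP)) = √(4 × 2250 kN / (π × 113 bar))

D ≈ 504 mm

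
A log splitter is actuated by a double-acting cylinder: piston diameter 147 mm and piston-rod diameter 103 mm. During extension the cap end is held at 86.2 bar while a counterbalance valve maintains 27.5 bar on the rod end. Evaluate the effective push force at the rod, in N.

Cap-side area A_cap = π/4 × (147 mm)² = 16970 mm^2
Rod-side annular area A_ann = π/4 × (147² − 103²) = 8639 mm^2
Net thrust = P_cap·A_cap − P_rod·A_ann = 1.463e5 N − 23760 N

F ≈ 1.23e5 N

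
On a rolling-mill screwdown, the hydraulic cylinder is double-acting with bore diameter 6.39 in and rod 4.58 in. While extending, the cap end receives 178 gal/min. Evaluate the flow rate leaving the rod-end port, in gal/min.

Cap-side area A_cap = π/4 × (6.39 in)² = 32.07 in^2
Rod-side annular area A_ann = π/4 × (6.39² − 4.58²) = 15.59 in^2
Piston speed v = Q_in/A_cap; rod-end outflow Q_out = v × A_ann = Q_in × A_ann/A_cap.

Q_out ≈ 86.6 gal/min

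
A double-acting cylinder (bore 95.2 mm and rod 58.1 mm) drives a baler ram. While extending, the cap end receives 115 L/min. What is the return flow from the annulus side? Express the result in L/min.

Cap-side area A_cap = π/4 × (95.2 mm)² = 7118 mm^2
Rod-side annular area A_ann = π/4 × (95.2² − 58.1²) = 4467 mm^2
Piston speed v = Q_in/A_cap; rod-end outflow Q_out = v × A_ann = Q_in × A_ann/A_cap.

Q_out ≈ 72.2 L/min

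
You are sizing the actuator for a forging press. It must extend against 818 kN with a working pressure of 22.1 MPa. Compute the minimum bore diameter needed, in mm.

D ≈ 217 mm

Extension force acts on the full piston face: F = P × (π/4)D².
D = √(4F / (πP)) = √(4 × 818 kN / (π × 22.1 MPa))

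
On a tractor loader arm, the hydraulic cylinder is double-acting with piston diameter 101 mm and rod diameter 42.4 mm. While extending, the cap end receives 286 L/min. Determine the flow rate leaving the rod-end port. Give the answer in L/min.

Q_out ≈ 236 L/min

Cap-side area A_cap = π/4 × (101 mm)² = 8012 mm^2
Rod-side annular area A_ann = π/4 × (101² − 42.4²) = 6600 mm^2
Piston speed v = Q_in/A_cap; rod-end outflow Q_out = v × A_ann = Q_in × A_ann/A_cap.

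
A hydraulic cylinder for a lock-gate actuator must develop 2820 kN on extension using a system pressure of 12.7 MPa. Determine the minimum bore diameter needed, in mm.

Extension force acts on the full piston face: F = P × (π/4)D².
D = √(4F / (πP)) = √(4 × 2820 kN / (π × 12.7 MPa))

D ≈ 532 mm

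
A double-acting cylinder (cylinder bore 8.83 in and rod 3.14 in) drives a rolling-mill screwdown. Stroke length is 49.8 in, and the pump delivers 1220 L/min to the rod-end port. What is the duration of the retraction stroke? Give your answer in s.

t ≈ 2.15 s

Rod-side annular area A_ann = π/4 × (8.83² − 3.14²) = 53.49 in^2
Swept volume V = A × L; t = V / Q = A·L / Q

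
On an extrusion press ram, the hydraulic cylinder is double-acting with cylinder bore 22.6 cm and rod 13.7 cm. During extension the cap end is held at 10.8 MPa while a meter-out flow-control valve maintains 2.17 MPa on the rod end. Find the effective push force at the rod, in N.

Cap-side area A_cap = π/4 × (22.6 cm)² = 401.1 cm^2
Rod-side annular area A_ann = π/4 × (22.6² − 13.7²) = 253.7 cm^2
Net thrust = P_cap·A_cap − P_rod·A_ann = 4.332e5 N − 55060 N

F ≈ 3.78e5 N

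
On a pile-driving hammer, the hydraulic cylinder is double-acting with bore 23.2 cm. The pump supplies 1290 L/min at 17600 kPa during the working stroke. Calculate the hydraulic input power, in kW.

Hydraulic power = P × Q

W ≈ 378 kW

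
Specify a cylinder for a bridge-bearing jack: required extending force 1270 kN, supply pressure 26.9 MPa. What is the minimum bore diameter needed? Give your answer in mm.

Extension force acts on the full piston face: F = P × (π/4)D².
D = √(4F / (πP)) = √(4 × 1270 kN / (π × 26.9 MPa))

D ≈ 245 mm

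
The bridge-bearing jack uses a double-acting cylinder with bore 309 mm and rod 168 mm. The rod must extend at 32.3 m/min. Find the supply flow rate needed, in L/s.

Q ≈ 40.4 L/s

Cap-side area A_cap = π/4 × (309 mm)² = 74990 mm^2
Q = A × v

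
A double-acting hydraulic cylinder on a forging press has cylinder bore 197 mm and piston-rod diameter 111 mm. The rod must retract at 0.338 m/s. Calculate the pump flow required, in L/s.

Rod-side annular area A_ann = π/4 × (197² − 111²) = 20800 mm^2
Q = A × v

Q ≈ 7.03 L/s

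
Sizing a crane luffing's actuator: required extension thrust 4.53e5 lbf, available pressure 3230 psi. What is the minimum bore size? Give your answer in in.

D ≈ 13.4 in

Extension force acts on the full piston face: F = P × (π/4)D².
D = √(4F / (πP)) = √(4 × 4.53e5 lbf / (π × 3230 psi))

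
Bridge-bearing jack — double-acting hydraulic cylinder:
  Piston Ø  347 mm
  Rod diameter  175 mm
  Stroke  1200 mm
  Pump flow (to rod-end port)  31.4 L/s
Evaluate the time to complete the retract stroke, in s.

Rod-side annular area A_ann = π/4 × (347² − 175²) = 70520 mm^2
Swept volume V = A × L; t = V / Q = A·L / Q

t ≈ 2.69 s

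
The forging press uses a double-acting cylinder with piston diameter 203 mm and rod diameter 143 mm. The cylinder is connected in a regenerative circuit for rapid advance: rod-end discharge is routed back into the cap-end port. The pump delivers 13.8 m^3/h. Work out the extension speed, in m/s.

v ≈ 0.239 m/s

In regeneration the rod-end outflow joins the pump flow into the cap end, so the net volume the pump must supply per unit advance equals the rod cross-section area.
Rod cross-section A_rod = π/4 × (143 mm)² = 16060 mm^2
v = Q_pump / A_rod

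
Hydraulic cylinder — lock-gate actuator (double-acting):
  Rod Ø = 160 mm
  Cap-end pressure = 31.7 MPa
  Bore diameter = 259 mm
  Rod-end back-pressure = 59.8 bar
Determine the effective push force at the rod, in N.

Cap-side area A_cap = π/4 × (259 mm)² = 52690 mm^2
Rod-side annular area A_ann = π/4 × (259² − 160²) = 32580 mm^2
Net thrust = P_cap·A_cap − P_rod·A_ann = 1.670e6 N − 1.948e5 N

F ≈ 1.48e6 N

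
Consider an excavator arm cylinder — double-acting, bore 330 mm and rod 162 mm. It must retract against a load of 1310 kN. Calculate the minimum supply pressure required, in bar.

Rod-side annular area A_ann = π/4 × (330² − 162²) = 64920 mm^2
Retraction: pressure acts on the annular area.
P = F / A = 1310 kN / A

P ≈ 202 bar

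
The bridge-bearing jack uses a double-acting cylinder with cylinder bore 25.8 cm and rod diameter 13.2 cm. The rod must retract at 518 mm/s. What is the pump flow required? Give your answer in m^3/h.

Rod-side annular area A_ann = π/4 × (25.8² − 13.2²) = 385.9 cm^2
Q = A × v

Q ≈ 72.0 m^3/h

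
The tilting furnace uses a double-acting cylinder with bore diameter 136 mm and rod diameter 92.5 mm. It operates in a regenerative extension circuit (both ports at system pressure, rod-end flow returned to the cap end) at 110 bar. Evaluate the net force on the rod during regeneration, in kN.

F ≈ 73.9 kN

With equal pressure on both faces, forces on the annular region cancel; the net push is pressure × rod cross-section.
Rod cross-section A_rod = π/4 × (92.5 mm)² = 6720 mm^2
F = P × A_rod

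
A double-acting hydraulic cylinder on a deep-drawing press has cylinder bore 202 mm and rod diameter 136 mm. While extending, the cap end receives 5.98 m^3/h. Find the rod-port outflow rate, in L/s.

Q_out ≈ 0.908 L/s

Cap-side area A_cap = π/4 × (202 mm)² = 32050 mm^2
Rod-side annular area A_ann = π/4 × (202² − 136²) = 17520 mm^2
Piston speed v = Q_in/A_cap; rod-end outflow Q_out = v × A_ann = Q_in × A_ann/A_cap.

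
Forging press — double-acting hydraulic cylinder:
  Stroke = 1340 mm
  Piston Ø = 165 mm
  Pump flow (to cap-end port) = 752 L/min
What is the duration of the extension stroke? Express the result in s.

Cap-side area A_cap = π/4 × (165 mm)² = 21380 mm^2
Swept volume V = A × L; t = V / Q = A·L / Q

t ≈ 2.29 s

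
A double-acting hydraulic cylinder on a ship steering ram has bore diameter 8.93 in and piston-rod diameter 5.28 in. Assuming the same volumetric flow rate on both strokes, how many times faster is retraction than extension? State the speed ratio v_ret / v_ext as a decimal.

v_ret/v_ext ≈ 1.54

Cap-side area A_cap = π/4 × (8.93 in)² = 62.63 in^2
Rod-side annular area A_ann = π/4 × (8.93² − 5.28²) = 40.74 in^2
For equal Q, v ∝ 1/A, so v_ret/v_ext = A_cap/A_ann.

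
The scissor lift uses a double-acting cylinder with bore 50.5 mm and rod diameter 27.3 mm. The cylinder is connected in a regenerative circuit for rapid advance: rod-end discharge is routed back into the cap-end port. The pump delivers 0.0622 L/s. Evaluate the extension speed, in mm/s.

In regeneration the rod-end outflow joins the pump flow into the cap end, so the net volume the pump must supply per unit advance equals the rod cross-section area.
Rod cross-section A_rod = π/4 × (27.3 mm)² = 585.3 mm^2
v = Q_pump / A_rod

v ≈ 106 mm/s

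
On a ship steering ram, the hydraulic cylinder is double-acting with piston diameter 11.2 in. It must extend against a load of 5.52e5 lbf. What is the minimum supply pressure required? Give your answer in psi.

P ≈ 5600 psi

Cap-side area A_cap = π/4 × (11.2 in)² = 98.52 in^2
P = F / A = 5.52e5 lbf / A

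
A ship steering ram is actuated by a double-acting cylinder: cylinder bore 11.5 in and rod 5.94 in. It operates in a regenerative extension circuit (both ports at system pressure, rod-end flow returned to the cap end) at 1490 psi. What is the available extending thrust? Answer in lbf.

With equal pressure on both faces, forces on the annular region cancel; the net push is pressure × rod cross-section.
Rod cross-section A_rod = π/4 × (5.94 in)² = 27.71 in^2
F = P × A_rod

F ≈ 41300 lbf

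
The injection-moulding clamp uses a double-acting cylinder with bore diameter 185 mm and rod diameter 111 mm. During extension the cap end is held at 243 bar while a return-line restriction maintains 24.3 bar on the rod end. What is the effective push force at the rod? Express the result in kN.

Cap-side area A_cap = π/4 × (185 mm)² = 26880 mm^2
Rod-side annular area A_ann = π/4 × (185² − 111²) = 17200 mm^2
Net thrust = P_cap·A_cap − P_rod·A_ann = 653.2 kN − 41.80 kN

F ≈ 611 kN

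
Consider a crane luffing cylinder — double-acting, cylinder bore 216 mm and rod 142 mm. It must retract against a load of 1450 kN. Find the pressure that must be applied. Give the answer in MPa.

P ≈ 69.7 MPa

Rod-side annular area A_ann = π/4 × (216² − 142²) = 20810 mm^2
Retraction: pressure acts on the annular area.
P = F / A = 1450 kN / A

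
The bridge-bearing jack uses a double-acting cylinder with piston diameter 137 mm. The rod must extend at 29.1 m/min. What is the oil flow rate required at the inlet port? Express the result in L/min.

Cap-side area A_cap = π/4 × (137 mm)² = 14740 mm^2
Q = A × v

Q ≈ 429 L/min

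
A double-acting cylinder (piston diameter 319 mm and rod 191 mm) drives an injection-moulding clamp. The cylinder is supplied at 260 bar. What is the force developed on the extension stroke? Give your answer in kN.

F ≈ 2080 kN

Cap-side area A_cap = π/4 × (319 mm)² = 79920 mm^2
F = P × A_cap = 260 bar × A_cap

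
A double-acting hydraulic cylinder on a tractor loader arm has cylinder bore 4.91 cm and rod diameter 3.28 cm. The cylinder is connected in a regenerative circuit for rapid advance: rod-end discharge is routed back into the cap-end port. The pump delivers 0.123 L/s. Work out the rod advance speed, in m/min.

In regeneration the rod-end outflow joins the pump flow into the cap end, so the net volume the pump must supply per unit advance equals the rod cross-section area.
Rod cross-section A_rod = π/4 × (3.28 cm)² = 8.450 cm^2
v = Q_pump / A_rod

v ≈ 8.73 m/min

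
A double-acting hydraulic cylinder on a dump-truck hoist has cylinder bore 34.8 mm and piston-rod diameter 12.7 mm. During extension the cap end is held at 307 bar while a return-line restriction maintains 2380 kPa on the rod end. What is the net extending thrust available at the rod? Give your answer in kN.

Cap-side area A_cap = π/4 × (34.8 mm)² = 951.1 mm^2
Rod-side annular area A_ann = π/4 × (34.8² − 12.7²) = 824.5 mm^2
Net thrust = P_cap·A_cap − P_rod·A_ann = 29.20 kN − 1.962 kN

F ≈ 27.2 kN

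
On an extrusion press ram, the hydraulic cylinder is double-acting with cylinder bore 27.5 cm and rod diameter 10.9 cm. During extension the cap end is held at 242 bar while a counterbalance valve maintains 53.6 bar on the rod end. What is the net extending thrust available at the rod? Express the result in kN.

F ≈ 1170 kN

Cap-side area A_cap = π/4 × (27.5 cm)² = 594.0 cm^2
Rod-side annular area A_ann = π/4 × (27.5² − 10.9²) = 500.6 cm^2
Net thrust = P_cap·A_cap − P_rod·A_ann = 1437 kN − 268.3 kN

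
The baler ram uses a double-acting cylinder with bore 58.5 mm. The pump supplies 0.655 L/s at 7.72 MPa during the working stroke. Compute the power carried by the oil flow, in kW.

W ≈ 5.06 kW

Hydraulic power = P × Q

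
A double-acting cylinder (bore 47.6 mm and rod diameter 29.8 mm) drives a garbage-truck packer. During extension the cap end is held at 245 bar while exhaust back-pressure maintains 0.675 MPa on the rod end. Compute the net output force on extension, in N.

F ≈ 42900 N

Cap-side area A_cap = π/4 × (47.6 mm)² = 1780 mm^2
Rod-side annular area A_ann = π/4 × (47.6² − 29.8²) = 1082 mm^2
Net thrust = P_cap·A_cap − P_rod·A_ann = 43600 N − 730.4 N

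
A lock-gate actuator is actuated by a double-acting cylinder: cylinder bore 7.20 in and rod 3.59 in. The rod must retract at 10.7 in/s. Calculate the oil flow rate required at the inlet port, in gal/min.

Q ≈ 85.0 gal/min

Rod-side annular area A_ann = π/4 × (7.20² − 3.59²) = 30.59 in^2
Q = A × v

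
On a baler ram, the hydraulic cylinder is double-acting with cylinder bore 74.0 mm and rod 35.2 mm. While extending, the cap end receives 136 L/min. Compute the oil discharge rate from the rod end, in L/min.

Q_out ≈ 105 L/min

Cap-side area A_cap = π/4 × (74.0 mm)² = 4301 mm^2
Rod-side annular area A_ann = π/4 × (74.0² − 35.2²) = 3328 mm^2
Piston speed v = Q_in/A_cap; rod-end outflow Q_out = v × A_ann = Q_in × A_ann/A_cap.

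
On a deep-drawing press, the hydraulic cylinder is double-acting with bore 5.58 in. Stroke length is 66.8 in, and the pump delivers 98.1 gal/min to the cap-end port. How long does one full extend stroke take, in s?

t ≈ 4.33 s

Cap-side area A_cap = π/4 × (5.58 in)² = 24.45 in^2
Swept volume V = A × L; t = V / Q = A·L / Q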